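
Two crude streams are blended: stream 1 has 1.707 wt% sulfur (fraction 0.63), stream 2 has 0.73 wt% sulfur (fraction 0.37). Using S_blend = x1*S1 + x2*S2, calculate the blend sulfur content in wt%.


Linear sulfur blending: S_blend = x1*S1 + x2*S2
Contribution 1: 0.63 * 1.707 = 1.07541 wt%
Contribution 2: 0.37 * 0.73 = 0.2701 wt%
S_blend = 1.07541 + 0.2701 = 1.34551

1.34551 wt%


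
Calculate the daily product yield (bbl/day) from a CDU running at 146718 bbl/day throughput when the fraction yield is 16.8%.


Crude throughput = 146718 bbl/day
Fraction yield = 16.8%
yield = throughput * fraction / 100
yield = 146718 * 16.8 / 100 = 24648.624

24648.624 bbl/day


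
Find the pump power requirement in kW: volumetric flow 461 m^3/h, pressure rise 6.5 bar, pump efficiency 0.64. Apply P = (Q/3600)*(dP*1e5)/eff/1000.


Q = 461 / 3600 = 0.128056 m^3/s
P = 0.128056 * (6.5 * 1e5) / 0.64 / 1000 = 130.1

130.1 kW


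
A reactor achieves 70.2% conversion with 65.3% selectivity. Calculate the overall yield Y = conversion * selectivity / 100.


Overall yield = conversion (%) * selectivity (%) / 100
Conversion = 70.2%, Selectivity = 65.3%
Y = 70.2 * 65.3 / 100
= 45.8406 %

45.8406 %


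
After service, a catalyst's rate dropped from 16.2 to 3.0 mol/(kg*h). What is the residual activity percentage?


Activity (%) = (rate_used / rate_fresh) * 100
rate_used = 3.0, rate_fresh = 16.2
= (3.0 / 16.2) * 100
= 0.1852 * 100 = 18.52

18.52 %


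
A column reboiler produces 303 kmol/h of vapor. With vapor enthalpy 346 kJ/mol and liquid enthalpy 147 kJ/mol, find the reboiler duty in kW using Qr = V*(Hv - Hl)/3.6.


Qr = 303 * (346 - 147) / 3.6 = 303 * 199 / 3.6 = 16750

16750 kW


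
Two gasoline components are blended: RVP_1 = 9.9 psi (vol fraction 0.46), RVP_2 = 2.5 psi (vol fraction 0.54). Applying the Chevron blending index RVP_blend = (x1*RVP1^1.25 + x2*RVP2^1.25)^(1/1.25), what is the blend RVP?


Chevron index: RVP_blend = (sum xi*RVPi^1.25)^(1/1.25)
RVP^1.25 terms: 0.46 * 9.9^1.25 + 0.54 * 2.5^1.25 = 9.7755
RVP_blend = 9.7755^(1/1.25) = 6.196

6.196 psi


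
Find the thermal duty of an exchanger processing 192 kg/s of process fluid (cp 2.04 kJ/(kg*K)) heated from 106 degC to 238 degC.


Q = m_dot * cp * delta_T
delta_T = 238 - 106 = 132 K
Q = 192 * 2.04 * 132
= 391.68 * 132
= 51701.76 kW

51701.76 kW


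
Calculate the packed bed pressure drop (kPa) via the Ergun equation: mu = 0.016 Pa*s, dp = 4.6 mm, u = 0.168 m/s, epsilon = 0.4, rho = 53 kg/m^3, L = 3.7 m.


dp = 4.6 mm = 0.0046 m
Viscous term = 150*0.016*0.168*(1-0.4)^2 / (0.0046^2*0.4^3) = 107183
Inertial term = 1.75*53*0.168^2*(1-0.4) / (0.0046*0.4^3) = 5335.14
dP/L = 107183 + 5335.14 = 112518 Pa/m
dP = 112518 * 3.7 / 1000 = 416.3 kPa

416.3 kPa


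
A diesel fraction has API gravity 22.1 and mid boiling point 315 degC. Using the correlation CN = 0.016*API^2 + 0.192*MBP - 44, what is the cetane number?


CN = 0.016 * 22.1^2 + 0.192 * 315 - 44
CN = 7.81456 + 60.48 - 44 = 24.29456

24.29456


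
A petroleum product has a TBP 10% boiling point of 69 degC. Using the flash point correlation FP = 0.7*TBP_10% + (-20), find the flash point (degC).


FP = 0.7 * 69 + (-20) = 28.3

28.3 degC


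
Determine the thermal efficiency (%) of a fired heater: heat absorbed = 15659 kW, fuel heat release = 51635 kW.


Furnace efficiency = Q_absorbed / Q_fuel * 100
= 15659 / 51635 * 100 = 30.33

30.33 %


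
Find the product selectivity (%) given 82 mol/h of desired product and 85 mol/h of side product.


Selectivity = desired / (desired + undesired) * 100
Total products = 82 + 85 = 167 mol/h
S = 82 / 167 * 100
= 0.4910 * 100
= 49.10 %

49.10 %


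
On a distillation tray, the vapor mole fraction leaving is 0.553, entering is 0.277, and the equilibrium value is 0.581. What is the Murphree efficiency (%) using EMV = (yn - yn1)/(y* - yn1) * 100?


Murphree vapor efficiency: EMV = (y_n - y_(n-1)) / (y*_n - y_(n-1)) * 100
EMV = (0.553 - 0.277) / (0.581 - 0.277) * 100 = 0.276 / 0.304 * 100 = 90.79

90.79 %


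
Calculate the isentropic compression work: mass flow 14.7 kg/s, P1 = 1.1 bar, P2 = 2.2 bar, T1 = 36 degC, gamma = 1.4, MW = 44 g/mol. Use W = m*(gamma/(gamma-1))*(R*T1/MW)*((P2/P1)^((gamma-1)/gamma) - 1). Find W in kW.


Isentropic work: W = m*(gamma/(gamma-1))*(R*T1/MW)*((P2/P1)^((gamma-1)/gamma) - 1)
T1 = 36 + 273.15 = 309.15 K
Pressure ratio = 2.2 / 1.1 = 2
Exponent = (1.4 - 1)/1.4 = 0.285714
(P2/P1)^exp - 1 = 2^0.285714 - 1 = 0.219013
W = 14.7 * 1.4 / 0.4 * 8.314 * 309.15 / 44 * 0.219013 = 658.2

658.2 kW


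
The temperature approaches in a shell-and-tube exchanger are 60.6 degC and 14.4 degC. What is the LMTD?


LMTD = (dT1 - dT2) / ln(dT1/dT2)
= (60.6 - 14.4) / ln(60.6 / 14.4) = 46.2 / 1.43707 = 32.15

32.15 degC


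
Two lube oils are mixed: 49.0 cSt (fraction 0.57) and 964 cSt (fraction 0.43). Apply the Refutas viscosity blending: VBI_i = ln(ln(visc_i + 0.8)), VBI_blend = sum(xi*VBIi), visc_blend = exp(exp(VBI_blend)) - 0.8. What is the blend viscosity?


Refutas method: VBN_i = 14.534*ln(ln(visc_i + 0.8)) + 10.975, blended linearly by mass fraction; since VBN is linear in VBI_i = ln(ln(visc_i + 0.8)) and the fractions sum to 1, blend VBI directly: visc = exp(exp(VBI_blend)) - 0.8
VBI_1 = ln(ln(49.0 + 0.8)) = 1.36303
VBI_2 = ln(ln(964 + 0.8)) = 1.92744
VBI_blend = 0.57 * 1.36303 + 0.43 * 1.92744 = 1.60573
visc_blend = exp(exp(1.60573)) - 0.8 = 144.9

144.9 cSt


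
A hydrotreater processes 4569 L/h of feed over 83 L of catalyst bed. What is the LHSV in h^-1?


LHSV = volumetric feed rate / catalyst volume
= 4569 L/h / 83 L
= 55.05 h^-1

55.05 h^-1


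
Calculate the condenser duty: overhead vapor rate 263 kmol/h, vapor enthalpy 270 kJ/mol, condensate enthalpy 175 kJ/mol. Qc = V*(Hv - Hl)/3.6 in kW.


Qc = 263 * (270 - 175) / 3.6 = 263 * 95 / 3.6 = 6940

6940 kW


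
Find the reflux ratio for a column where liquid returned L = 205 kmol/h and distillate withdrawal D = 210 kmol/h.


Reflux ratio definition: R = L / D (liquid returned / distillate withdrawn)
L = 205 kmol/h, D = 210 kmol/h
R = 205 / 210 = 0.9762

0.9762


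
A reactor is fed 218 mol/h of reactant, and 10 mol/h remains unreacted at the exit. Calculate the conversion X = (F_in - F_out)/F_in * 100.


X = (F_in - F_out) / F_in * 100
Moles reacted = 218 - 10 = 208
X = 208 / 218 * 100
= 0.9541 * 100
= 95.41 %

95.41 %


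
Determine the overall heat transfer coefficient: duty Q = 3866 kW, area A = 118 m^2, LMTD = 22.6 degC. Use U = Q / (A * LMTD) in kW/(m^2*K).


From Q = U*A*LMTD, U = Q / (A * LMTD)
U = 3866 / (118 * 22.6) = 3866 / 2666.8 = 1.450

1.450 kW/(m^2*K)


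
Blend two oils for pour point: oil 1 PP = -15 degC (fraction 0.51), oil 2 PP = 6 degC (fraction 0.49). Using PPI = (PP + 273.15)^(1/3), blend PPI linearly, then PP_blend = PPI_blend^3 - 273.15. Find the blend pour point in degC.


PPI_1 = (-15 + 273.15)^(1/3) = 6.36733
PPI_2 = (6 + 273.15)^(1/3) = 6.535506
PPI_blend = 0.51 * 6.36733 + 0.49 * 6.535506 = 6.449736
PP_blend = 6.449736^3 - 273.15 = 268.3032 - 273.15 = -4.85

-4.85 degC


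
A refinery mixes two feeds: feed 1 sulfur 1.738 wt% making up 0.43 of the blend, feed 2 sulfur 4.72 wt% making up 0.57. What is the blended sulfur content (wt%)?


Linear sulfur blending: S_blend = x1*S1 + x2*S2
Contribution 1: 0.43 * 1.738 = 0.74734 wt%
Contribution 2: 0.57 * 4.72 = 2.6904 wt%
S_blend = 0.74734 + 2.6904 = 3.43774

3.43774 wt%


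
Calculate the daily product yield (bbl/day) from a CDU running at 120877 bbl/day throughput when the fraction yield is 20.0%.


Crude throughput = 120877 bbl/day
Fraction yield = 20.0%
yield = throughput * fraction / 100
yield = 120877 * 20.0 / 100 = 24175.4

24175.4 bbl/day


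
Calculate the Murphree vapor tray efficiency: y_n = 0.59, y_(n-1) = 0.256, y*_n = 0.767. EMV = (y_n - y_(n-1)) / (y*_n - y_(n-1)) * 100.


Murphree vapor efficiency: EMV = (y_n - y_(n-1)) / (y*_n - y_(n-1)) * 100
EMV = (0.59 - 0.256) / (0.767 - 0.256) * 100 = 0.334 / 0.511 * 100 = 65.36

65.36 %


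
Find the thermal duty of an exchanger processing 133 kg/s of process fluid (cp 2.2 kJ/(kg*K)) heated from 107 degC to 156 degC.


Q = m_dot * cp * delta_T
delta_T = 156 - 107 = 49 K
Q = 133 * 2.2 * 49
= 292.6 * 49
= 14337.4 kW

14337.4 kW


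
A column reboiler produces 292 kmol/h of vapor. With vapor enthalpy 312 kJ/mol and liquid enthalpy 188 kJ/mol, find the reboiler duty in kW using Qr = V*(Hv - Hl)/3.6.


Qr = 292 * (312 - 188) / 3.6 = 292 * 124 / 3.6 = 10060

10060 kW


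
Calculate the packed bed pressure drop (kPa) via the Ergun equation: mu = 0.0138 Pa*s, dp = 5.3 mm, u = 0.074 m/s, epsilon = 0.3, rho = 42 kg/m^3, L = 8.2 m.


dp = 5.3 mm = 0.0053 m
Viscous term = 150*0.0138*0.074*(1-0.3)^2 / (0.0053^2*0.3^3) = 98965.2
Inertial term = 1.75*42*0.074^2*(1-0.3) / (0.0053*0.3^3) = 1968.83
dP/L = 98965.2 + 1968.83 = 100934 Pa/m
dP = 100934 * 8.2 / 1000 = 827.7 kPa

827.7 kPa


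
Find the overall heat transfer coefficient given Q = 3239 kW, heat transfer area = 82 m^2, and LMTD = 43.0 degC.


From Q = U*A*LMTD, U = Q / (A * LMTD)
U = 3239 / (82 * 43.0) = 3239 / 3526 = 0.9186

0.9186 kW/(m^2*K)


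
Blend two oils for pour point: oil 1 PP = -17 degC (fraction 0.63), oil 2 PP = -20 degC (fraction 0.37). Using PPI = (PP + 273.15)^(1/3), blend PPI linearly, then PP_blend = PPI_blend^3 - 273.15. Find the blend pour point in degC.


PPI_1 = (-17 + 273.15)^(1/3) = 6.350844
PPI_2 = (-20 + 273.15)^(1/3) = 6.325953
PPI_blend = 0.63 * 6.350844 + 0.37 * 6.325953 = 6.341634
PP_blend = 6.341634^3 - 273.15 = 255.0372 - 273.15 = -18.11

-18.11 degC


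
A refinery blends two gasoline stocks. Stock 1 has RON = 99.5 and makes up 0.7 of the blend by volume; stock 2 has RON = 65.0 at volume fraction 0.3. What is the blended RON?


Linear blending: RON_blend = sum(vi * RONi)
Contribution 1: 0.7 * 99.5 = 69.65
Contribution 2: 0.3 * 65.0 = 19.5
RON_blend = 69.65 + 19.5 = 89.15

89.15


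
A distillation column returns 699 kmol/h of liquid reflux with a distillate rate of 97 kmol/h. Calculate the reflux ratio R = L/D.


Reflux ratio definition: R = L / D (liquid returned / distillate withdrawn)
L = 699 kmol/h, D = 97 kmol/h
R = 699 / 97 = 7.206

7.206


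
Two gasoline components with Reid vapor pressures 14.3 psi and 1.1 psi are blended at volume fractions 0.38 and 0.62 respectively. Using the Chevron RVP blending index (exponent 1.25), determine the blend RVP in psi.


Chevron index: RVP_blend = (sum xi*RVPi^1.25)^(1/1.25)
RVP^1.25 terms: 0.38 * 14.3^1.25 + 0.62 * 1.1^1.25 = 11.2655
RVP_blend = 11.2655^(1/1.25) = 6.941

6.941 psi


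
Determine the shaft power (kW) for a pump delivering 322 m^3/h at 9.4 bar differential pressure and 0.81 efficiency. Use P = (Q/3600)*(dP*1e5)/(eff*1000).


Q = 322 / 3600 = 0.0894444 m^3/s
P = 0.0894444 * (9.4 * 1e5) / 0.81 / 1000 = 103.8

103.8 kW


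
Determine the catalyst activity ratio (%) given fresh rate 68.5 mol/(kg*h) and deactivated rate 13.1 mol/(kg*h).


Activity (%) = (rate_used / rate_fresh) * 100
rate_used = 13.1, rate_fresh = 68.5
= (13.1 / 68.5) * 100
= 0.1912 * 100 = 19.12

19.12 %


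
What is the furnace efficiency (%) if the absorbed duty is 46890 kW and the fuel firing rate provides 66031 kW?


Furnace efficiency = Q_absorbed / Q_fuel * 100
= 46890 / 66031 * 100 = 71.01

71.01 %


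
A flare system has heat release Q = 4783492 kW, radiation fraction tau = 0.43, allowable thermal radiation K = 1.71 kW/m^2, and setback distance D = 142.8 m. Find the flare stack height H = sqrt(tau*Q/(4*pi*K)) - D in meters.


tau*Q/(4*pi*K) = 0.43 * 4783492 / (4 * pi * 1.71) = 95721.1
sqrt(95721.1) = 309.388
H = 309.388 - 142.8 = 166.6

166.6 m


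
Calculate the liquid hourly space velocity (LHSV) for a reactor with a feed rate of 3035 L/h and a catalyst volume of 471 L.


LHSV = volumetric feed rate / catalyst volume
= 3035 L/h / 471 L
= 6.444 h^-1

6.444 h^-1


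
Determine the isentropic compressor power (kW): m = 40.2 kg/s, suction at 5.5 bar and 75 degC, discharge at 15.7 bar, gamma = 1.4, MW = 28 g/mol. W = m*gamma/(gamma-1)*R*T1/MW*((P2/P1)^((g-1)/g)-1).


Isentropic work: W = m*(gamma/(gamma-1))*(R*T1/MW)*((P2/P1)^((gamma-1)/gamma) - 1)
T1 = 75 + 273.15 = 348.15 K
Pressure ratio = 15.7 / 5.5 = 2.85455
Exponent = (1.4 - 1)/1.4 = 0.285714
(P2/P1)^exp - 1 = 2.85455^0.285714 - 1 = 0.34944
W = 40.2 * 1.4 / 0.4 * 8.314 * 348.15 / 28 * 0.34944 = 5083

5083 kW


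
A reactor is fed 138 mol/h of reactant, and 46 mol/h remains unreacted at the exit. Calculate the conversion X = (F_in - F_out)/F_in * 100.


X = (F_in - F_out) / F_in * 100
Moles reacted = 138 - 46 = 92
X = 92 / 138 * 100
= 0.6667 * 100
= 66.67 %

66.67 %


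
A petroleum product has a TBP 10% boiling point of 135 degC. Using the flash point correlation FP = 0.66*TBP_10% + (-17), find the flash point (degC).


FP = 0.66 * 135 + (-17) = 72.1

72.1 degC


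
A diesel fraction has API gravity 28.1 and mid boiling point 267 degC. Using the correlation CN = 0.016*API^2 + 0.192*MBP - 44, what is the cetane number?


CN = 0.016 * 28.1^2 + 0.192 * 267 - 44
CN = 12.63376 + 51.264 - 44 = 19.89776

19.89776


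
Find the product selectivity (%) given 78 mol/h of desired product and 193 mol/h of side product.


Selectivity = desired / (desired + undesired) * 100
Total products = 78 + 193 = 271 mol/h
S = 78 / 271 * 100
= 0.2878 * 100
= 28.78 %

28.78 %


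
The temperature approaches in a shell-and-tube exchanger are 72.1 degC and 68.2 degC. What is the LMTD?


LMTD = (dT1 - dT2) / ln(dT1/dT2)
= (72.1 - 68.2) / ln(72.1 / 68.2) = 3.9 / 0.0556095 = 70.13

70.13 degC


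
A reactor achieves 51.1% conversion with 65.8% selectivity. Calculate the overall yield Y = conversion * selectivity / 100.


Overall yield = conversion (%) * selectivity (%) / 100
Conversion = 51.1%, Selectivity = 65.8%
Y = 51.1 * 65.8 / 100
= 33.6238 %

33.6238 %


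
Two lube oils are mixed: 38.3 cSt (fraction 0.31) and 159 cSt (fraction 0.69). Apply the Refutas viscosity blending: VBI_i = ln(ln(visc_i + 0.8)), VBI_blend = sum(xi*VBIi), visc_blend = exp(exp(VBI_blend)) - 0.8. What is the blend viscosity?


Refutas method: VBN_i = 14.534*ln(ln(visc_i + 0.8)) + 10.975, blended linearly by mass fraction; since VBN is linear in VBI_i = ln(ln(visc_i + 0.8)) and the fractions sum to 1, blend VBI directly: visc = exp(exp(VBI_blend)) - 0.8
VBI_1 = ln(ln(38.3 + 0.8)) = 1.29913
VBI_2 = ln(ln(159 + 0.8)) = 1.62411
VBI_blend = 0.31 * 1.29913 + 0.69 * 1.62411 = 1.52337
visc_blend = exp(exp(1.52337)) - 0.8 = 97.46

97.46 cSt


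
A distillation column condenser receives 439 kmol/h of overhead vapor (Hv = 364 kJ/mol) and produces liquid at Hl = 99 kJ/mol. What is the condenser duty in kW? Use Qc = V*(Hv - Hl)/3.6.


Qc = 439 * (364 - 99) / 3.6 = 439 * 265 / 3.6 = 32320

32320 kW


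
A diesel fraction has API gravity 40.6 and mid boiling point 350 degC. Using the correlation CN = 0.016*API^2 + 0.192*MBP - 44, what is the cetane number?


CN = 0.016 * 40.6^2 + 0.192 * 350 - 44
CN = 26.37376 + 67.2 - 44 = 49.57376

49.57376


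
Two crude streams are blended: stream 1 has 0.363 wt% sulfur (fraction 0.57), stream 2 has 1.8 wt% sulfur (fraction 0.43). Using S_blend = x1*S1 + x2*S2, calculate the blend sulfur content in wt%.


Linear sulfur blending: S_blend = x1*S1 + x2*S2
Contribution 1: 0.57 * 0.363 = 0.20691 wt%
Contribution 2: 0.43 * 1.8 = 0.774 wt%
S_blend = 0.20691 + 0.774 = 0.98091

0.98091 wt%


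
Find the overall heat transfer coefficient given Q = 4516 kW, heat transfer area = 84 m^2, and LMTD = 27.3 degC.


From Q = U*A*LMTD, U = Q / (A * LMTD)
U = 4516 / (84 * 27.3) = 4516 / 2293.2 = 1.969

1.969 kW/(m^2*K)


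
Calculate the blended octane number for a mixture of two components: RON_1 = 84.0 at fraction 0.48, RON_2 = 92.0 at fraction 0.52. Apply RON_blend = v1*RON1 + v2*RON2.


Linear blending: RON_blend = sum(vi * RONi)
Contribution 1: 0.48 * 84.0 = 40.32
Contribution 2: 0.52 * 92.0 = 47.84
RON_blend = 40.32 + 47.84 = 88.16

88.16


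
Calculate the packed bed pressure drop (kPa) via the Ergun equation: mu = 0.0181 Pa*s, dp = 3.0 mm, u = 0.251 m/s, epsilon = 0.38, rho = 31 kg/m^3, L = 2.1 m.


dp = 3.0 mm = 0.003 m
Viscous term = 150*0.0181*0.251*(1-0.38)^2 / (0.003^2*0.38^3) = 530437
Inertial term = 1.75*31*0.251^2*(1-0.38) / (0.003*0.38^3) = 12872.6
dP/L = 530437 + 12872.6 = 543310 Pa/m
dP = 543310 * 2.1 / 1000 = 1141 kPa

1141 kPa


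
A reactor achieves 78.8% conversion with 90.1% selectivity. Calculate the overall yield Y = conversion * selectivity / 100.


Overall yield = conversion (%) * selectivity (%) / 100
Conversion = 78.8%, Selectivity = 90.1%
Y = 78.8 * 90.1 / 100
= 70.9988 %

70.9988 %


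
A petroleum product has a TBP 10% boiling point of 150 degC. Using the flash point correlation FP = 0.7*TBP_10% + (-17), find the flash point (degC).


FP = 0.7 * 150 + (-17) = 88

88 degC


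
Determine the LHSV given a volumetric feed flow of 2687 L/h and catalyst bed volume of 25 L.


LHSV = volumetric feed rate / catalyst volume
= 2687 L/h / 25 L
= 107.5 h^-1

107.5 h^-1


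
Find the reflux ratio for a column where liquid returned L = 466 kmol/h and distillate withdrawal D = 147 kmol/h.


Reflux ratio definition: R = L / D (liquid returned / distillate withdrawn)
L = 466 kmol/h, D = 147 kmol/h
R = 466 / 147 = 3.170

3.170


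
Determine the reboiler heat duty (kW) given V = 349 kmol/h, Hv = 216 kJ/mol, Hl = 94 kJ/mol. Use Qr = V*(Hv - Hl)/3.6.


Qr = 349 * (216 - 94) / 3.6 = 349 * 122 / 3.6 = 11830

11830 kW


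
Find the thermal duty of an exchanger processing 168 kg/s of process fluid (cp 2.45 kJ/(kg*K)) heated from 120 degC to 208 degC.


Q = m_dot * cp * delta_T
delta_T = 208 - 120 = 88 K
Q = 168 * 2.45 * 88
= 411.6 * 88
= 36220.8 kW

36220.8 kW


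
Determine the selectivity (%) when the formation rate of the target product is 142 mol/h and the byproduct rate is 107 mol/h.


Selectivity = desired / (desired + undesired) * 100
Total products = 142 + 107 = 249 mol/h
S = 142 / 249 * 100
= 0.5703 * 100
= 57.03 %

57.03 %


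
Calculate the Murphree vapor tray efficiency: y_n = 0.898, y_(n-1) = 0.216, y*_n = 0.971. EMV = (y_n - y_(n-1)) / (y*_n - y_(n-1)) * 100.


Murphree vapor efficiency: EMV = (y_n - y_(n-1)) / (y*_n - y_(n-1)) * 100
EMV = (0.898 - 0.216) / (0.971 - 0.216) * 100 = 0.682 / 0.755 * 100 = 90.33

90.33 %


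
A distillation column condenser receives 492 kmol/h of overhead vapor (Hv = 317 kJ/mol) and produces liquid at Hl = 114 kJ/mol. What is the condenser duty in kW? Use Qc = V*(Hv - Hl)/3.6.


Qc = 492 * (317 - 114) / 3.6 = 492 * 203 / 3.6 = 27740

27740 kW


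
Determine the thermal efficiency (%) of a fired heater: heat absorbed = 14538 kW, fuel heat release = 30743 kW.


Furnace efficiency = Q_absorbed / Q_fuel * 100
= 14538 / 30743 * 100 = 47.29

47.29 %


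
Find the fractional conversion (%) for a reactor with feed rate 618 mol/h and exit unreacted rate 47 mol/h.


X = (F_in - F_out) / F_in * 100
Moles reacted = 618 - 47 = 571
X = 571 / 618 * 100
= 0.9239 * 100
= 92.39 %

92.39 %


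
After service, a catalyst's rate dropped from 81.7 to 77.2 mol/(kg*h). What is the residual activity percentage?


Activity (%) = (rate_used / rate_fresh) * 100
rate_used = 77.2, rate_fresh = 81.7
= (77.2 / 81.7) * 100
= 0.9449 * 100 = 94.49

94.49 %


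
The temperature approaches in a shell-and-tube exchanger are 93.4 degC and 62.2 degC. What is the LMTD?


LMTD = (dT1 - dT2) / ln(dT1/dT2)
= (93.4 - 62.2) / ln(93.4 / 62.2) = 31.2 / 0.406536 = 76.75

76.75 degC


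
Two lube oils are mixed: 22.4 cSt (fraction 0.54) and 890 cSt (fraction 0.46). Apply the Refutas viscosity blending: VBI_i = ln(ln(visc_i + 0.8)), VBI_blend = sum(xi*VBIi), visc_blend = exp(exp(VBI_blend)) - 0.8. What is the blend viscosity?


Refutas method: VBN_i = 14.534*ln(ln(visc_i + 0.8)) + 10.975, blended linearly by mass fraction; since VBN is linear in VBI_i = ln(ln(visc_i + 0.8)) and the fractions sum to 1, blend VBI directly: visc = exp(exp(VBI_blend)) - 0.8
VBI_1 = ln(ln(22.4 + 0.8)) = 1.14554
VBI_2 = ln(ln(890 + 0.8)) = 1.91576
VBI_blend = 0.54 * 1.14554 + 0.46 * 1.91576 = 1.49984
visc_blend = exp(exp(1.49984)) - 0.8 = 87.52

87.52 cSt


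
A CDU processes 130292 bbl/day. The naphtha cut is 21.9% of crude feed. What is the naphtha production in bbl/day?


Crude throughput = 130292 bbl/day
Fraction yield = 21.9%
yield = throughput * fraction / 100
yield = 130292 * 21.9 / 100 = 28533.948

28533.948 bbl/day


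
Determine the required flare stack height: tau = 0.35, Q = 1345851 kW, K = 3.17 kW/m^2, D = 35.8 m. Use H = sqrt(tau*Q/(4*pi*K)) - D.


tau*Q/(4*pi*K) = 0.35 * 1345851 / (4 * pi * 3.17) = 11824.9
sqrt(11824.9) = 108.742
H = 108.742 - 35.8 = 72.94

72.94 m


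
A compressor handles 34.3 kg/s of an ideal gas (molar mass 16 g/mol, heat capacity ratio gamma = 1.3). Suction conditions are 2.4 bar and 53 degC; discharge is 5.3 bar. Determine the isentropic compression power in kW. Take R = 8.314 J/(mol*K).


Isentropic work: W = m*(gamma/(gamma-1))*(R*T1/MW)*((P2/P1)^((gamma-1)/gamma) - 1)
T1 = 53 + 273.15 = 326.15 K
Pressure ratio = 5.3 / 2.4 = 2.20833
Exponent = (1.3 - 1)/1.3 = 0.230769
(P2/P1)^exp - 1 = 2.20833^0.230769 - 1 = 0.200603
W = 34.3 * 1.3 / 0.3 * 8.314 * 326.15 / 16 * 0.200603 = 5053

5053 kW


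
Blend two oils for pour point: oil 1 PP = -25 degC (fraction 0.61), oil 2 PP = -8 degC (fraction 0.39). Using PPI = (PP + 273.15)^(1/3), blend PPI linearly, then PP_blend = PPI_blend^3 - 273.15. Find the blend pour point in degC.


PPI_1 = (-25 + 273.15)^(1/3) = 6.284028
PPI_2 = (-8 + 273.15)^(1/3) = 6.42437
PPI_blend = 0.61 * 6.284028 + 0.39 * 6.42437 = 6.338761
PP_blend = 6.338761^3 - 273.15 = 254.6907 - 273.15 = -18.46

-18.46 degC


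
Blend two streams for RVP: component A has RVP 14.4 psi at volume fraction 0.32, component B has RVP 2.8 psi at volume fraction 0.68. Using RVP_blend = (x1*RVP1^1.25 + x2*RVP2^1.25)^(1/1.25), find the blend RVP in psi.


Chevron index: RVP_blend = (sum xi*RVPi^1.25)^(1/1.25)
RVP^1.25 terms: 0.32 * 14.4^1.25 + 0.68 * 2.8^1.25 = 11.4394
RVP_blend = 11.4394^(1/1.25) = 7.026

7.026 psi


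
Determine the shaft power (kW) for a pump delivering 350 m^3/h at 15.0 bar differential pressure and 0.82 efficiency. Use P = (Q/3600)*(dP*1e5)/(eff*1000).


Q = 350 / 3600 = 0.0972222 m^3/s
P = 0.0972222 * (15.0 * 1e5) / 0.82 / 1000 = 177.8

177.8 kW


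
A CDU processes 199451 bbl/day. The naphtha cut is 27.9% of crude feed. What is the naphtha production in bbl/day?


Crude throughput = 199451 bbl/day
Fraction yield = 27.9%
yield = throughput * fraction / 100
yield = 199451 * 27.9 / 100 = 55646.829

55646.829 bbl/day


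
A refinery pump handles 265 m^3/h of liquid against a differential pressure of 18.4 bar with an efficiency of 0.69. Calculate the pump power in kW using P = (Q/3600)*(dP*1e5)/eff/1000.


Q = 265 / 3600 = 0.0736111 m^3/s
P = 0.0736111 * (18.4 * 1e5) / 0.69 / 1000 = 196.3

196.3 kW


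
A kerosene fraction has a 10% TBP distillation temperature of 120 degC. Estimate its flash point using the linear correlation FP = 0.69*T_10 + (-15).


FP = 0.69 * 120 + (-15) = 67.8

67.8 degC


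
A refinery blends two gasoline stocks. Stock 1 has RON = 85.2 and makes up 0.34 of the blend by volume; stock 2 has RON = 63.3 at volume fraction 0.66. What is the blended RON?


Linear blending: RON_blend = sum(vi * RONi)
Contribution 1: 0.34 * 85.2 = 28.968
Contribution 2: 0.66 * 63.3 = 41.778
RON_blend = 28.968 + 41.778 = 70.746

70.746


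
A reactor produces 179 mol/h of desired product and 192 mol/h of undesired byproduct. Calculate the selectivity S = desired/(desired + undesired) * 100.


Selectivity = desired / (desired + undesired) * 100
Total products = 179 + 192 = 371 mol/h
S = 179 / 371 * 100
= 0.4825 * 100
= 48.25 %

48.25 %


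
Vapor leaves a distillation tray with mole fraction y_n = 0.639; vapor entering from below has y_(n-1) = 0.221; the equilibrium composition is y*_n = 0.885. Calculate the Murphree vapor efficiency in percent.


Murphree vapor efficiency: EMV = (y_n - y_(n-1)) / (y*_n - y_(n-1)) * 100
EMV = (0.639 - 0.221) / (0.885 - 0.221) * 100 = 0.418 / 0.664 * 100 = 62.95

62.95 %


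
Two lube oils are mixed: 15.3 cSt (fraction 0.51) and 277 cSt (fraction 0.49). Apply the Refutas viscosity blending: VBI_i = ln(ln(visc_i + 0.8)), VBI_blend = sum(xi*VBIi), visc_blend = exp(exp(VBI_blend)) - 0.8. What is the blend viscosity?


Refutas method: VBN_i = 14.534*ln(ln(visc_i + 0.8)) + 10.975, blended linearly by mass fraction; since VBN is linear in VBI_i = ln(ln(visc_i + 0.8)) and the fractions sum to 1, blend VBI directly: visc = exp(exp(VBI_blend)) - 0.8
VBI_1 = ln(ln(15.3 + 0.8)) = 1.02203
VBI_2 = ln(ln(277 + 0.8)) = 1.72756
VBI_blend = 0.51 * 1.02203 + 0.49 * 1.72756 = 1.36774
visc_blend = exp(exp(1.36774)) - 0.8 = 49.93

49.93 cSt


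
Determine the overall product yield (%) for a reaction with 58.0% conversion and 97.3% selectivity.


Overall yield = conversion (%) * selectivity (%) / 100
Conversion = 58.0%, Selectivity = 97.3%
Y = 58.0 * 97.3 / 100
= 56.434 %

56.434 %


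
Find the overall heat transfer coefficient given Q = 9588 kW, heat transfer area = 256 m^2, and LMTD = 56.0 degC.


From Q = U*A*LMTD, U = Q / (A * LMTD)
U = 9588 / (256 * 56.0) = 9588 / 14336 = 0.6688

0.6688 kW/(m^2*K)


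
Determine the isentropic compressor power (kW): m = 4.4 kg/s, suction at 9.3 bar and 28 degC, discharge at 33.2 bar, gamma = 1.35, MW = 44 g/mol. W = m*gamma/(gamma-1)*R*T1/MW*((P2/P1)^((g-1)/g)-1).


Isentropic work: W = m*(gamma/(gamma-1))*(R*T1/MW)*((P2/P1)^((gamma-1)/gamma) - 1)
T1 = 28 + 273.15 = 301.15 K
Pressure ratio = 33.2 / 9.3 = 3.56989
Exponent = (1.35 - 1)/1.35 = 0.259259
(P2/P1)^exp - 1 = 3.56989^0.259259 - 1 = 0.390851
W = 4.4 * 1.35 / 0.35 * 8.314 * 301.15 / 44 * 0.390851 = 377.5

377.5 kW


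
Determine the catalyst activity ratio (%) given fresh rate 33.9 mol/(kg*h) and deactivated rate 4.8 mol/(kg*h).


Activity (%) = (rate_used / rate_fresh) * 100
rate_used = 4.8, rate_fresh = 33.9
= (4.8 / 33.9) * 100
= 0.1416 * 100 = 14.16

14.16 %


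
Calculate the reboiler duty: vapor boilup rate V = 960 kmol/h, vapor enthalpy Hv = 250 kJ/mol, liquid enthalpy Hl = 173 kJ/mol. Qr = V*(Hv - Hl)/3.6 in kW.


Qr = 960 * (250 - 173) / 3.6 = 960 * 77 / 3.6 = 20530

20530 kW


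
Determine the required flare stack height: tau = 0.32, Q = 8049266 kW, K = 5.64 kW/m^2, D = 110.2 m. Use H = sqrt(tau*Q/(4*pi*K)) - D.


tau*Q/(4*pi*K) = 0.32 * 8049266 / (4 * pi * 5.64) = 36342.7
sqrt(36342.7) = 190.638
H = 190.638 - 110.2 = 80.44

80.44 m


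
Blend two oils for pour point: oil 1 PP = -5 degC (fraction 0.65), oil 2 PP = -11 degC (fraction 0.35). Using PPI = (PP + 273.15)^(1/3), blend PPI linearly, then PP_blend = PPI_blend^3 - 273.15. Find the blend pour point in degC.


PPI_1 = (-5 + 273.15)^(1/3) = 6.448508
PPI_2 = (-11 + 273.15)^(1/3) = 6.400049
PPI_blend = 0.65 * 6.448508 + 0.35 * 6.400049 = 6.431547
PP_blend = 6.431547^3 - 273.15 = 266.0396 - 273.15 = -7.11

-7.11 degC


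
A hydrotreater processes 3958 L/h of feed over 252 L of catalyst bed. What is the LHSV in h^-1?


LHSV = volumetric feed rate / catalyst volume
= 3958 L/h / 252 L
= 15.71 h^-1

15.71 h^-1


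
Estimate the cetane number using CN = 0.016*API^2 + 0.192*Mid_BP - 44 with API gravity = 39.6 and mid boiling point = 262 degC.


CN = 0.016 * 39.6^2 + 0.192 * 262 - 44
CN = 25.09056 + 50.304 - 44 = 31.39456

31.39456


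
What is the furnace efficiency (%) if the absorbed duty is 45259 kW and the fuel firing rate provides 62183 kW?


Furnace efficiency = Q_absorbed / Q_fuel * 100
= 45259 / 62183 * 100 = 72.78

72.78 %


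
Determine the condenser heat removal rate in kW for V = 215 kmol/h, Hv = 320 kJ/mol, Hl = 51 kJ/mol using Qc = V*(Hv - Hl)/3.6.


Qc = 215 * (320 - 51) / 3.6 = 215 * 269 / 3.6 = 16070

16070 kW


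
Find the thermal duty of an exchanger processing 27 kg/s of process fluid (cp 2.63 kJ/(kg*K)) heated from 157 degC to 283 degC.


Q = m_dot * cp * delta_T
delta_T = 283 - 157 = 126 K
Q = 27 * 2.63 * 126
= 71.01 * 126
= 8947.26 kW

8947.26 kW


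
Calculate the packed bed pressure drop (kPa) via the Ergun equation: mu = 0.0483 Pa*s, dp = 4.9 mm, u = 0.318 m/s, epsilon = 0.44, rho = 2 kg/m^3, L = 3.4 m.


dp = 4.9 mm = 0.0049 m
Viscous term = 150*0.0483*0.318*(1-0.44)^2 / (0.0049^2*0.44^3) = 353257
Inertial term = 1.75*2*0.318^2*(1-0.44) / (0.0049*0.44^3) = 474.85
dP/L = 353257 + 474.85 = 353732 Pa/m
dP = 353732 * 3.4 / 1000 = 1203 kPa

1203 kPa


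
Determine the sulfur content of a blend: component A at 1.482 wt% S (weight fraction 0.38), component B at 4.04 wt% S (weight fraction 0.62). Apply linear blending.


Linear sulfur blending: S_blend = x1*S1 + x2*S2
Contribution 1: 0.38 * 1.482 = 0.56316 wt%
Contribution 2: 0.62 * 4.04 = 2.5048 wt%
S_blend = 0.56316 + 2.5048 = 3.06796

3.06796 wt%


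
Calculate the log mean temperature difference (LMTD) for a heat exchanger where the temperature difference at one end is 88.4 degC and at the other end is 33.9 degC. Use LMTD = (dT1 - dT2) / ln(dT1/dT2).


LMTD = (dT1 - dT2) / ln(dT1/dT2)
= (88.4 - 33.9) / ln(88.4 / 33.9) = 54.5 / 0.958457 = 56.86

56.86 degC


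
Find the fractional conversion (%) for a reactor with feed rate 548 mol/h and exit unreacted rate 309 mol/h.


X = (F_in - F_out) / F_in * 100
Moles reacted = 548 - 309 = 239
X = 239 / 548 * 100
= 0.4361 * 100
= 43.61 %

43.61 %


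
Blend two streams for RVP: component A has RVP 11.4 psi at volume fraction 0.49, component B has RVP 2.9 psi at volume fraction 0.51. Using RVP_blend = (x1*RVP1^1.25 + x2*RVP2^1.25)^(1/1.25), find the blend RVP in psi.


Chevron index: RVP_blend = (sum xi*RVPi^1.25)^(1/1.25)
RVP^1.25 terms: 0.49 * 11.4^1.25 + 0.51 * 2.9^1.25 = 12.1943
RVP_blend = 12.1943^(1/1.25) = 7.395

7.395 psi


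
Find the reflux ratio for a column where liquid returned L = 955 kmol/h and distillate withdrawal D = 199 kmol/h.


Reflux ratio definition: R = L / D (liquid returned / distillate withdrawn)
L = 955 kmol/h, D = 199 kmol/h
R = 955 / 199 = 4.799

4.799


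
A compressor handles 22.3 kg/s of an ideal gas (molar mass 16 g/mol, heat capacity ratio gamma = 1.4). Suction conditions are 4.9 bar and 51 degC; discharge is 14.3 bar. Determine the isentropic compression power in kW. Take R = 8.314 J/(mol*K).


Isentropic work: W = m*(gamma/(gamma-1))*(R*T1/MW)*((P2/P1)^((gamma-1)/gamma) - 1)
T1 = 51 + 273.15 = 324.15 K
Pressure ratio = 14.3 / 4.9 = 2.91837
Exponent = (1.4 - 1)/1.4 = 0.285714
(P2/P1)^exp - 1 = 2.91837^0.285714 - 1 = 0.357992
W = 22.3 * 1.4 / 0.4 * 8.314 * 324.15 / 16 * 0.357992 = 4706

4706 kW


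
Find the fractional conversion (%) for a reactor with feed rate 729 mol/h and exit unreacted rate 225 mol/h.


X = (F_in - F_out) / F_in * 100
Moles reacted = 729 - 225 = 504
X = 504 / 729 * 100
= 0.6914 * 100
= 69.14 %

69.14 %


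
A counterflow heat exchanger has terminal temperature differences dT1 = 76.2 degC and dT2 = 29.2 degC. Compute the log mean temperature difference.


LMTD = (dT1 - dT2) / ln(dT1/dT2)
= (76.2 - 29.2) / ln(76.2 / 29.2) = 47 / 0.959193 = 49.00

49.00 degC


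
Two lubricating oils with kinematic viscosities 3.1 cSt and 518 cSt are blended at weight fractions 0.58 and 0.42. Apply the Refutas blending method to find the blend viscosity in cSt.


Refutas method: VBN_i = 14.534*ln(ln(visc_i + 0.8)) + 10.975, blended linearly by mass fraction; since VBN is linear in VBI_i = ln(ln(visc_i + 0.8)) and the fractions sum to 1, blend VBI directly: visc = exp(exp(VBI_blend)) - 0.8
VBI_1 = ln(ln(3.1 + 0.8)) = 0.308202
VBI_2 = ln(ln(518 + 0.8)) = 1.83282
VBI_blend = 0.58 * 0.308202 + 0.42 * 1.83282 = 0.948542
visc_blend = exp(exp(0.948542)) - 0.8 = 12.42

12.42 cSt


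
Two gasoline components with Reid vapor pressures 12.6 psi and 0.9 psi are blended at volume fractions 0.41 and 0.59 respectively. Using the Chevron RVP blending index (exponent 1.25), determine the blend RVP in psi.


Chevron index: RVP_blend = (sum xi*RVPi^1.25)^(1/1.25)
RVP^1.25 terms: 0.41 * 12.6^1.25 + 0.59 * 0.9^1.25 = 10.2502
RVP_blend = 10.2502^(1/1.25) = 6.436

6.436 psi


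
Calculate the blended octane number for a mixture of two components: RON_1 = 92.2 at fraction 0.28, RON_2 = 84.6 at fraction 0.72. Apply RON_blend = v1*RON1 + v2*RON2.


Linear blending: RON_blend = sum(vi * RONi)
Contribution 1: 0.28 * 92.2 = 25.816
Contribution 2: 0.72 * 84.6 = 60.912
RON_blend = 25.816 + 60.912 = 86.728

86.728


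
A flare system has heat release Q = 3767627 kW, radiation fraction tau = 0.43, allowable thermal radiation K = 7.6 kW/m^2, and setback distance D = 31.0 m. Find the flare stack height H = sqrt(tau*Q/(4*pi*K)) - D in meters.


tau*Q/(4*pi*K) = 0.43 * 3767627 / (4 * pi * 7.6) = 16963.4
sqrt(16963.4) = 130.244
H = 130.244 - 31.0 = 99.24

99.24 m


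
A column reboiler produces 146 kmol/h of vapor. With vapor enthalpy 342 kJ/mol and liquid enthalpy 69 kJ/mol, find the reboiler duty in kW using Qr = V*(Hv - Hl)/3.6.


Qr = 146 * (342 - 69) / 3.6 = 146 * 273 / 3.6 = 11070

11070 kW


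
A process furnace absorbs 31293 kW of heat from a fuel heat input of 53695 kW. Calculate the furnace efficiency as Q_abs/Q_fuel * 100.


Furnace efficiency = Q_absorbed / Q_fuel * 100
= 31293 / 53695 * 100 = 58.28

58.28 %


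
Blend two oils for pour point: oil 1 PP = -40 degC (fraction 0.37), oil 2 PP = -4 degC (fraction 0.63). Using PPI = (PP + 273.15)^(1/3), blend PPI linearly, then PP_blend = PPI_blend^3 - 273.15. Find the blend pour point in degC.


PPI_1 = (-40 + 273.15)^(1/3) = 6.15477
PPI_2 = (-4 + 273.15)^(1/3) = 6.456514
PPI_blend = 0.37 * 6.15477 + 0.63 * 6.456514 = 6.344869
PP_blend = 6.344869^3 - 273.15 = 255.4277 - 273.15 = -17.72

-17.72 degC


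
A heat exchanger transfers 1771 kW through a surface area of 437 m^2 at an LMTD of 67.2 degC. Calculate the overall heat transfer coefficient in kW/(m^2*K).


From Q = U*A*LMTD, U = Q / (A * LMTD)
U = 1771 / (437 * 67.2) = 1771 / 29366.4 = 0.06031

0.06031 kW/(m^2*K)


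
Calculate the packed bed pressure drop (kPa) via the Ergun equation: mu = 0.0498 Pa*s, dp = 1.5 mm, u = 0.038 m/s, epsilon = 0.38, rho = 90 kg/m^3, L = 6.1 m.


dp = 1.5 mm = 0.0015 m
Viscous term = 150*0.0498*0.038*(1-0.38)^2 / (0.0015^2*0.38^3) = 883801
Inertial term = 1.75*90*0.038^2*(1-0.38) / (0.0015*0.38^3) = 1713.16
dP/L = 883801 + 1713.16 = 885514 Pa/m
dP = 885514 * 6.1 / 1000 = 5402 kPa

5402 kPa


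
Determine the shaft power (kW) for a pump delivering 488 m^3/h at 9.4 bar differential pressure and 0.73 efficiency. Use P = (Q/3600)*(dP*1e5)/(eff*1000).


Q = 488 / 3600 = 0.135556 m^3/s
P = 0.135556 * (9.4 * 1e5) / 0.73 / 1000 = 174.6

174.6 kW


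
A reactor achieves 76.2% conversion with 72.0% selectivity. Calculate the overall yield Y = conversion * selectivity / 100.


Overall yield = conversion (%) * selectivity (%) / 100
Conversion = 76.2%, Selectivity = 72.0%
Y = 76.2 * 72.0 / 100
= 54.864 %

54.864 %


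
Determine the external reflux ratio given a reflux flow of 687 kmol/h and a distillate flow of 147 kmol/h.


Reflux ratio definition: R = L / D (liquid returned / distillate withdrawn)
L = 687 kmol/h, D = 147 kmol/h
R = 687 / 147 = 4.673

4.673


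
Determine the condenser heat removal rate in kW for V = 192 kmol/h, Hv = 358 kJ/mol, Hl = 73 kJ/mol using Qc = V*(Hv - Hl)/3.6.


Qc = 192 * (358 - 73) / 3.6 = 192 * 285 / 3.6 = 15200

15200 kW


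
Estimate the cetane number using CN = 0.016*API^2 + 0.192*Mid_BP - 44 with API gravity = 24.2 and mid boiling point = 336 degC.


CN = 0.016 * 24.2^2 + 0.192 * 336 - 44
CN = 9.37024 + 64.512 - 44 = 29.88224

29.88224


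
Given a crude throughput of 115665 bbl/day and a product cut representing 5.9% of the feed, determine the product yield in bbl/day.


Crude throughput = 115665 bbl/day
Fraction yield = 5.9%
yield = throughput * fraction / 100
yield = 115665 * 5.9 / 100 = 6824.235

6824.235 bbl/day


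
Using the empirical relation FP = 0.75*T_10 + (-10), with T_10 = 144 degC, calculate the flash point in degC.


FP = 0.75 * 144 + (-10) = 98

98 degC


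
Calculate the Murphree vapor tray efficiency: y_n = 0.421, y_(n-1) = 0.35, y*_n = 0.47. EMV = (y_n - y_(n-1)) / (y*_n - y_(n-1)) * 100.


Murphree vapor efficiency: EMV = (y_n - y_(n-1)) / (y*_n - y_(n-1)) * 100
EMV = (0.421 - 0.35) / (0.47 - 0.35) * 100 = 0.071 / 0.12 * 100 = 59.17

59.17 %


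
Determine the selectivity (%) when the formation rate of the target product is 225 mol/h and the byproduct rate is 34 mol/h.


Selectivity = desired / (desired + undesired) * 100
Total products = 225 + 34 = 259 mol/h
S = 225 / 259 * 100
= 0.8687 * 100
= 86.87 %

86.87 %


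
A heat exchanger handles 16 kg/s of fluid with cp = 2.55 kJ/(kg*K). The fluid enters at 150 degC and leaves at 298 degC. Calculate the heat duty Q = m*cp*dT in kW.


Q = m_dot * cp * delta_T
delta_T = 298 - 150 = 148 K
Q = 16 * 2.55 * 148
= 40.8 * 148
= 6038.4 kW

6038.4 kW


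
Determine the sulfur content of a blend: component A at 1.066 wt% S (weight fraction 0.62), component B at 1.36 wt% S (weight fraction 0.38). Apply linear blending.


Linear sulfur blending: S_blend = x1*S1 + x2*S2
Contribution 1: 0.62 * 1.066 = 0.66092 wt%
Contribution 2: 0.38 * 1.36 = 0.5168 wt%
S_blend = 0.66092 + 0.5168 = 1.17772

1.17772 wt%


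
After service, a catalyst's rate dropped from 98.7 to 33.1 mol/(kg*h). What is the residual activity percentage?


Activity (%) = (rate_used / rate_fresh) * 100
rate_used = 33.1, rate_fresh = 98.7
= (33.1 / 98.7) * 100
= 0.3354 * 100 = 33.54

33.54 %


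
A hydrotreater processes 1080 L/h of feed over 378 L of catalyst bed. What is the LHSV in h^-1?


LHSV = volumetric feed rate / catalyst volume
= 1080 L/h / 378 L
= 2.857 h^-1

2.857 h^-1


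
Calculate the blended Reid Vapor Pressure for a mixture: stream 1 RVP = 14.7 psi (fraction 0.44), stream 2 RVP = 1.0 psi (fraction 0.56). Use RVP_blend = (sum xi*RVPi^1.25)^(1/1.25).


Chevron index: RVP_blend = (sum xi*RVPi^1.25)^(1/1.25)
RVP^1.25 terms: 0.44 * 14.7^1.25 + 0.56 * 1.0^1.25 = 13.2248
RVP_blend = 13.2248^(1/1.25) = 7.891

7.891 psi


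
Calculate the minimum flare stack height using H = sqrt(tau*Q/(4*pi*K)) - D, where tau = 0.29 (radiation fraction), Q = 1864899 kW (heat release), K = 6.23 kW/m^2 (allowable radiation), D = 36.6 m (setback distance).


tau*Q/(4*pi*K) = 0.29 * 1864899 / (4 * pi * 6.23) = 6908.05
sqrt(6908.05) = 83.1147
H = 83.1147 - 36.6 = 46.51

46.51 m


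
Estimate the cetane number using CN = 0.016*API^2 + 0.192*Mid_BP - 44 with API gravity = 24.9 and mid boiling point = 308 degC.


CN = 0.016 * 24.9^2 + 0.192 * 308 - 44
CN = 9.92016 + 59.136 - 44 = 25.05616

25.05616


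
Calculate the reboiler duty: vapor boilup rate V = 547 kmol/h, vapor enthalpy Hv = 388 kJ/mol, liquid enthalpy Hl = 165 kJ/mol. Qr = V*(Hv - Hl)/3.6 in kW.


Qr = 547 * (388 - 165) / 3.6 = 547 * 223 / 3.6 = 33880

33880 kW


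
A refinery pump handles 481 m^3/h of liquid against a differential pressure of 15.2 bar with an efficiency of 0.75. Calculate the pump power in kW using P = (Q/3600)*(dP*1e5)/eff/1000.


Q = 481 / 3600 = 0.133611 m^3/s
P = 0.133611 * (15.2 * 1e5) / 0.75 / 1000 = 270.8

270.8 kW


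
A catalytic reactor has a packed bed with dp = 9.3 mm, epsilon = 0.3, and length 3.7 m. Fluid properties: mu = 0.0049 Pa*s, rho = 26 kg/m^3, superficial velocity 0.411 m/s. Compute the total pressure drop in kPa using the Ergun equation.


dp = 9.3 mm = 0.0093 m
Viscous term = 150*0.0049*0.411*(1-0.3)^2 / (0.0093^2*0.3^3) = 63386.3
Inertial term = 1.75*26*0.411^2*(1-0.3) / (0.0093*0.3^3) = 21426.3
dP/L = 63386.3 + 21426.3 = 84812.6 Pa/m
dP = 84812.6 * 3.7 / 1000 = 313.8 kPa

313.8 kPa
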